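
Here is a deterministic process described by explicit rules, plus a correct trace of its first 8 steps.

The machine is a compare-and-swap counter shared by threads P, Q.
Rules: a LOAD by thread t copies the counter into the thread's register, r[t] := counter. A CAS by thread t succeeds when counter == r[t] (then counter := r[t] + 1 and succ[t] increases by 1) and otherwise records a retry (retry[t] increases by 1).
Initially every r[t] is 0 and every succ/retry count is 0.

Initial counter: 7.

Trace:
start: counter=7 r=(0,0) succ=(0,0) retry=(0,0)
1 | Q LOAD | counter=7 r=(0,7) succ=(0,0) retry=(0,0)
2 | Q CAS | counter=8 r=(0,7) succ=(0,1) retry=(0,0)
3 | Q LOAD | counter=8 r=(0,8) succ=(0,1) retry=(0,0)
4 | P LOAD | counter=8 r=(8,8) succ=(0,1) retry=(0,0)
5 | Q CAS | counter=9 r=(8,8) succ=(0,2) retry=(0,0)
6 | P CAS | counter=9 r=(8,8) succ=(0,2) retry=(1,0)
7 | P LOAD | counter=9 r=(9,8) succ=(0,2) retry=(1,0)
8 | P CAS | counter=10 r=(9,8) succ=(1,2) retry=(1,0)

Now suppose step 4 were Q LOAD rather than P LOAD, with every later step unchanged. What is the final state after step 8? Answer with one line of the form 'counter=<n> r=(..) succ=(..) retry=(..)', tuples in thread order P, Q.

(re-executing from step 4 with the substitution; state before step 4: counter=8 r=(0,8) succ=(0,1) retry=(0,0))
4 | Q LOAD | counter=8 r=(0,8) succ=(0,1) retry=(0,0)
5 | Q CAS | counter=9 r=(0,8) succ=(0,2) retry=(0,0)
6 | P CAS | counter=9 r=(0,8) succ=(0,2) retry=(1,0)
7 | P LOAD | counter=9 r=(9,8) succ=(0,2) retry=(1,0)
8 | P CAS | counter=10 r=(9,8) succ=(1,2) retry=(1,0)

counter=10 r=(9,8) succ=(1,2) retry=(1,0)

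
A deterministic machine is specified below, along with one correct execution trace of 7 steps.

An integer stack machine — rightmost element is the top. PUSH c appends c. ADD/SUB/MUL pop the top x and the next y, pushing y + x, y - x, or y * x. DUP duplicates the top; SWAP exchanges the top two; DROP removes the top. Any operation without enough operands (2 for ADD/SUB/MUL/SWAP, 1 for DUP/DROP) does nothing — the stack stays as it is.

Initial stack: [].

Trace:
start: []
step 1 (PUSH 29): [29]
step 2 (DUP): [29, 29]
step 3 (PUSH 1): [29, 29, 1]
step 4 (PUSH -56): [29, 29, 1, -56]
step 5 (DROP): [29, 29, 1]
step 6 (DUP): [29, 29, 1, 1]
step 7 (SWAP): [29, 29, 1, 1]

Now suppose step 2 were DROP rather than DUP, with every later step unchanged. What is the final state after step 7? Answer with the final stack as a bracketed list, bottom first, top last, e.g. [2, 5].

[1, 1]

(re-executing from step 2 with the substitution; state before step 2: [29])
step 2 (DROP): []
step 3 (PUSH 1): [1]
step 4 (PUSH -56): [1, -56]
step 5 (DROP): [1]
step 6 (DUP): [1, 1]
step 7 (SWAP): [1, 1]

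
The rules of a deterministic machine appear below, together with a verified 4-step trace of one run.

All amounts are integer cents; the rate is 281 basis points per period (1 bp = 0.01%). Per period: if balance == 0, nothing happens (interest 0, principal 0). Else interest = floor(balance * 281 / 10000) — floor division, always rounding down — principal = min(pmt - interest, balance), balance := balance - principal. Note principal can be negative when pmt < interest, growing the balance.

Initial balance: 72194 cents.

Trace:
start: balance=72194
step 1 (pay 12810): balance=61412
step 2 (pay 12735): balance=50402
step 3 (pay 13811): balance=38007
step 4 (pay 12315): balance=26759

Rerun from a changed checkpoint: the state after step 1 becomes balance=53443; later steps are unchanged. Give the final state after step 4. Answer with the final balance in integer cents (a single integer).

state after step 1 := balance=53443
step 2 (pay 12735): balance=42209
step 3 (pay 13811): balance=29584
step 4 (pay 12315): balance=18100

18100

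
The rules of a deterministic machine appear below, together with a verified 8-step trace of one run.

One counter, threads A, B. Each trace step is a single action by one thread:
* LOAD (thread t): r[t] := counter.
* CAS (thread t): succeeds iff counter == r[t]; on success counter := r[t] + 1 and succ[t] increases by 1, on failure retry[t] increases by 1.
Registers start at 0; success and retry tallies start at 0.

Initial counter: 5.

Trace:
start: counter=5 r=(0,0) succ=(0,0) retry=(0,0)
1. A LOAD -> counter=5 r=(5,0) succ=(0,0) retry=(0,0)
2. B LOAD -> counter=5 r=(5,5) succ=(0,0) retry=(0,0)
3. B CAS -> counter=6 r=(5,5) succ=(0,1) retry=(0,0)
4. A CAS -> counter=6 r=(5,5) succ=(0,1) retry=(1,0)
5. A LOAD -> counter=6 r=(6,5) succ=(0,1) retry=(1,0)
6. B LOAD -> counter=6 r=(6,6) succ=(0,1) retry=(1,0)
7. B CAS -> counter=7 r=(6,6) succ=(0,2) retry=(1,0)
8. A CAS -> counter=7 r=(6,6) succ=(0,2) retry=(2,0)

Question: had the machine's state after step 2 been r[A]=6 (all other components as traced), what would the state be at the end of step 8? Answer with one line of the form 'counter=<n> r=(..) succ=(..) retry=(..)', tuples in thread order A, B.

counter=8 r=(7,7) succ=(1,2) retry=(1,0)

state after step 2 := counter=5 r=(6,5) succ=(0,0) retry=(0,0)
3. B CAS -> counter=6 r=(6,5) succ=(0,1) retry=(0,0)
4. A CAS -> counter=7 r=(6,5) succ=(1,1) retry=(0,0)
5. A LOAD -> counter=7 r=(7,5) succ=(1,1) retry=(0,0)
6. B LOAD -> counter=7 r=(7,7) succ=(1,1) retry=(0,0)
7. B CAS -> counter=8 r=(7,7) succ=(1,2) retry=(0,0)
8. A CAS -> counter=8 r=(7,7) succ=(1,2) retry=(1,0)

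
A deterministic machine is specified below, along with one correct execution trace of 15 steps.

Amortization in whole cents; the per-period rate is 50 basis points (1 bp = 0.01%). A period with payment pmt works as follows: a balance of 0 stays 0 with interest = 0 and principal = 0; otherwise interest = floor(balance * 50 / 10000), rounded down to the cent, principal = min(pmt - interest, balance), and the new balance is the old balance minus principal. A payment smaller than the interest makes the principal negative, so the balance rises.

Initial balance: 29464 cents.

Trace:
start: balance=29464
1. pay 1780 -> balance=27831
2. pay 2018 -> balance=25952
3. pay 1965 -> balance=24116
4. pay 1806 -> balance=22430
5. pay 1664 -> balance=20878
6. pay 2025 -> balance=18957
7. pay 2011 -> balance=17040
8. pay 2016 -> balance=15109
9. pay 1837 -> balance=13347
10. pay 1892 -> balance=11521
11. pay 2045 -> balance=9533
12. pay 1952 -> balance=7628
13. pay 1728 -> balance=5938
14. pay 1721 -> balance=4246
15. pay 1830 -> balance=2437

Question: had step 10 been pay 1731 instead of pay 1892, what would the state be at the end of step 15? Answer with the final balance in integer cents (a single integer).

2602

(re-executing from step 10 with the substitution; state before step 10: balance=13347)
10. pay 1731 -> balance=11682
11. pay 2045 -> balance=9695
12. pay 1952 -> balance=7791
13. pay 1728 -> balance=6101
14. pay 1721 -> balance=4410
15. pay 1830 -> balance=2602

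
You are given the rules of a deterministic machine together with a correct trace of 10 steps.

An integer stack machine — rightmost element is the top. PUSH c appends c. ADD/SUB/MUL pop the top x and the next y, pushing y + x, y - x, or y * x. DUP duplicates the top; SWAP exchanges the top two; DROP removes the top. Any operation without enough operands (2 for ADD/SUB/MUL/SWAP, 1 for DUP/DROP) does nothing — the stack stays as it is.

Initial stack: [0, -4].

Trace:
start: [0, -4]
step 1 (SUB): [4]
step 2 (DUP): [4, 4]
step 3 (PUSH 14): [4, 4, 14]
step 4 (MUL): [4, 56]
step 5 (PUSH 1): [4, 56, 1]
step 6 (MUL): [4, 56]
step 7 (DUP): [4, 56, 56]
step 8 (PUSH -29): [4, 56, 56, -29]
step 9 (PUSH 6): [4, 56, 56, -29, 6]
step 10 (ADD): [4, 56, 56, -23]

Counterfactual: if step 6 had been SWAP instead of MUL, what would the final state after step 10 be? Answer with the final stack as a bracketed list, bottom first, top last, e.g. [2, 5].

(re-executing from step 6 with the substitution; state before step 6: [4, 56, 1])
step 6 (SWAP): [4, 1, 56]
step 7 (DUP): [4, 1, 56, 56]
step 8 (PUSH -29): [4, 1, 56, 56, -29]
step 9 (PUSH 6): [4, 1, 56, 56, -29, 6]
step 10 (ADD): [4, 1, 56, 56, -23]

[4, 1, 56, 56, -23]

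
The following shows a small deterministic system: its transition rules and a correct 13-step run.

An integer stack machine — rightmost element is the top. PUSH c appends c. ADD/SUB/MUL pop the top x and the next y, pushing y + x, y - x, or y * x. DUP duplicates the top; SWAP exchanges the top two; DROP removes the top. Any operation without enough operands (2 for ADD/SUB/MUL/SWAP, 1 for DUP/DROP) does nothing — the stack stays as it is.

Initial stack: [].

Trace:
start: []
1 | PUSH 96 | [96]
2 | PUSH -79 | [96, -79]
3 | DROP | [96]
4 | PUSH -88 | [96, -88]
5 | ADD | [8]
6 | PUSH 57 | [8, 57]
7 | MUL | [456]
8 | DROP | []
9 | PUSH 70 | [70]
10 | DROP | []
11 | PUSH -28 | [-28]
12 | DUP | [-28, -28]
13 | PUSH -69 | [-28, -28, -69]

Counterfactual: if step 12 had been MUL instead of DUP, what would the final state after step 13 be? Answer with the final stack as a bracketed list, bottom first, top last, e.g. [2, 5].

[-28, -69]

(re-executing from step 12 with the substitution; state before step 12: [-28])
12 | MUL | [-28]
13 | PUSH -69 | [-28, -69]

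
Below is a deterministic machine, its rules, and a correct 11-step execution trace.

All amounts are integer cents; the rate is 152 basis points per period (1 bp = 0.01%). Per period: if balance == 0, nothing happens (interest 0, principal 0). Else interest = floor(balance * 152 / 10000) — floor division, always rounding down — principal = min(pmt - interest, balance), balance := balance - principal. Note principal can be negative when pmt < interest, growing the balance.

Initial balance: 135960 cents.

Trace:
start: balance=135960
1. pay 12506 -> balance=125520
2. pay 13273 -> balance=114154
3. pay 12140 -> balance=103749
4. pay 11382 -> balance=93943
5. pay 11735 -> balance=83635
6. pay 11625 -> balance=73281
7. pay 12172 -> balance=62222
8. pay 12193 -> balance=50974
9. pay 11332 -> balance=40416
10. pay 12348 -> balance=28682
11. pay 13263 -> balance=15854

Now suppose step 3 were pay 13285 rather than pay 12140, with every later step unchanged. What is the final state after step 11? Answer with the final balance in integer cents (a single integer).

14565

(re-executing from step 3 with the substitution; state before step 3: balance=114154)
3. pay 13285 -> balance=102604
4. pay 11382 -> balance=92781
5. pay 11735 -> balance=82456
6. pay 11625 -> balance=72084
7. pay 12172 -> balance=61007
8. pay 12193 -> balance=49741
9. pay 11332 -> balance=39165
10. pay 12348 -> balance=27412
11. pay 13263 -> balance=14565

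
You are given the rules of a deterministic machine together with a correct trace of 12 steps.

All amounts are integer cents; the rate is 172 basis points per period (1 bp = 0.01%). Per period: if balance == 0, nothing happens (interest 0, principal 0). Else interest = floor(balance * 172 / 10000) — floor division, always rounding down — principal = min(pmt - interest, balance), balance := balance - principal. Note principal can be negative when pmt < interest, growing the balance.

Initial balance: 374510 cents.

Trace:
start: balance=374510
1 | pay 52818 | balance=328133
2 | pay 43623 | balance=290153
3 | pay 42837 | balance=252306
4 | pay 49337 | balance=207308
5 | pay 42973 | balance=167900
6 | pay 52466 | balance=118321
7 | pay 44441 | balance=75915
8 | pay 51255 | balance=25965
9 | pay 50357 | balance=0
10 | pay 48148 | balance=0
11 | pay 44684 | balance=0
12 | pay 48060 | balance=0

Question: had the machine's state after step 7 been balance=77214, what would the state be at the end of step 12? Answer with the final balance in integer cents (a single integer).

state after step 7 := balance=77214
8 | pay 51255 | balance=27287
9 | pay 50357 | balance=0
10 | pay 48148 | balance=0
11 | pay 44684 | balance=0
12 | pay 48060 | balance=0

0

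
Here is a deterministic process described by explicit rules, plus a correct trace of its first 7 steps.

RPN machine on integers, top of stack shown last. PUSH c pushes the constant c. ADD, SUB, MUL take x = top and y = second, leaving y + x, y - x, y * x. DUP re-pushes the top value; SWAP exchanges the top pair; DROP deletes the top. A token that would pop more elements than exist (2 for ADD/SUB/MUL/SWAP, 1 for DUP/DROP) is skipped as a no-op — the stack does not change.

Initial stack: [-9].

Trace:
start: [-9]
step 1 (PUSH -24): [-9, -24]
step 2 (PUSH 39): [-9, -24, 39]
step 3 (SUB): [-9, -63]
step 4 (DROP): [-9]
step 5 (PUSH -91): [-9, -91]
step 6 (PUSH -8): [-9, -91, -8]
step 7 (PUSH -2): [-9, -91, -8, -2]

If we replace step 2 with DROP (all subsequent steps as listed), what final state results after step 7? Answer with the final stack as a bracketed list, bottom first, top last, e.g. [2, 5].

[-91, -8, -2]

(re-executing from step 2 with the substitution; state before step 2: [-9, -24])
step 2 (DROP): [-9]
step 3 (SUB): [-9]
step 4 (DROP): []
step 5 (PUSH -91): [-91]
step 6 (PUSH -8): [-91, -8]
step 7 (PUSH -2): [-91, -8, -2]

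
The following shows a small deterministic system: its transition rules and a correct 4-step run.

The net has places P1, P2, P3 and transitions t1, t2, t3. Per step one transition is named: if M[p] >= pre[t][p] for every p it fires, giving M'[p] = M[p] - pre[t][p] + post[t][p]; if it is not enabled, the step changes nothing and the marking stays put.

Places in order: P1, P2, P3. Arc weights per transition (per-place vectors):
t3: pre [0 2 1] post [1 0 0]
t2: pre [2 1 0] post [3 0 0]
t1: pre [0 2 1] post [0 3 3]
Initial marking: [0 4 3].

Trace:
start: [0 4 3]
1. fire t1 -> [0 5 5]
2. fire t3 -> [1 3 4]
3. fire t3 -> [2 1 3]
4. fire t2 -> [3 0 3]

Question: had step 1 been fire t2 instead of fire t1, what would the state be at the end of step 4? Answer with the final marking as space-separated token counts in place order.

2 0 1

(re-executing from step 1 with the substitution; state before step 1: [0 4 3])
1. fire t2 -> [0 4 3]
2. fire t3 -> [1 2 2]
3. fire t3 -> [2 0 1]
4. fire t2 -> [2 0 1]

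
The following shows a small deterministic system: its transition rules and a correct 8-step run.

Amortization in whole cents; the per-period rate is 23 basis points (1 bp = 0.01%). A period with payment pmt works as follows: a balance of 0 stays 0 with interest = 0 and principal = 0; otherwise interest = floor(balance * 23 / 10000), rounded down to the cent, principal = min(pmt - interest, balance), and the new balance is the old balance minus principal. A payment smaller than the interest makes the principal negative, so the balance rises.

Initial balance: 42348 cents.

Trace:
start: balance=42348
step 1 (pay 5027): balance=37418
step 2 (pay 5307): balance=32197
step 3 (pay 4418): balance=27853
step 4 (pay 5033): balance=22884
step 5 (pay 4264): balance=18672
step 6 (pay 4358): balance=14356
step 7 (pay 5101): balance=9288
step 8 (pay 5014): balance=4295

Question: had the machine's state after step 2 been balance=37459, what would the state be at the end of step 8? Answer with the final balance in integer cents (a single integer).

9630

state after step 2 := balance=37459
step 3 (pay 4418): balance=33127
step 4 (pay 5033): balance=28170
step 5 (pay 4264): balance=23970
step 6 (pay 4358): balance=19667
step 7 (pay 5101): balance=14611
step 8 (pay 5014): balance=9630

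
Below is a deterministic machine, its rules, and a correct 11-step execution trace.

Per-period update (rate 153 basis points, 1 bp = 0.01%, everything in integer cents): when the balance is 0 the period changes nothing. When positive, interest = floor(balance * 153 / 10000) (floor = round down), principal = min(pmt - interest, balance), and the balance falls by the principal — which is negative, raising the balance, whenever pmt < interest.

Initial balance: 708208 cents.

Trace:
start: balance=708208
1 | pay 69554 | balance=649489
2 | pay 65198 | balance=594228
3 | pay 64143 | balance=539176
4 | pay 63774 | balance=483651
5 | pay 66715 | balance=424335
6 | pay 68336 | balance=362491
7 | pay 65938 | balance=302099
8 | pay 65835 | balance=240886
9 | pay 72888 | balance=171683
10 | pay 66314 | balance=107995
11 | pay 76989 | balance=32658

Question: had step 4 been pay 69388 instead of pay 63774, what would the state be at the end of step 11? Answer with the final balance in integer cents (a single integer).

26415

(re-executing from step 4 with the substitution; state before step 4: balance=539176)
4 | pay 69388 | balance=478037
5 | pay 66715 | balance=418635
6 | pay 68336 | balance=356704
7 | pay 65938 | balance=296223
8 | pay 65835 | balance=234920
9 | pay 72888 | balance=165626
10 | pay 66314 | balance=101846
11 | pay 76989 | balance=26415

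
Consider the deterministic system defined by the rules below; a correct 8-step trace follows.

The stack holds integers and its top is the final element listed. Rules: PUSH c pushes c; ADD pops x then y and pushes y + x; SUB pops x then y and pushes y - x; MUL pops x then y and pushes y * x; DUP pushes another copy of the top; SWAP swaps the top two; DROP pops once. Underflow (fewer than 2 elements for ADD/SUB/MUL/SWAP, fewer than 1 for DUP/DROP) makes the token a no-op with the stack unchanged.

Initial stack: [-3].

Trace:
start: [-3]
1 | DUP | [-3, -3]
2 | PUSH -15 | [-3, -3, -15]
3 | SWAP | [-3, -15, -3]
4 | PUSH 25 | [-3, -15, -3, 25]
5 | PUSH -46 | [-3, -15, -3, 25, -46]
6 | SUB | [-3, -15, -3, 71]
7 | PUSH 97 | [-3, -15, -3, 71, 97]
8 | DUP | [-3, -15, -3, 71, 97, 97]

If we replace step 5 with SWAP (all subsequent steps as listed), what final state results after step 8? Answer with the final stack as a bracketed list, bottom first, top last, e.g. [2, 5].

(re-executing from step 5 with the substitution; state before step 5: [-3, -15, -3, 25])
5 | SWAP | [-3, -15, 25, -3]
6 | SUB | [-3, -15, 28]
7 | PUSH 97 | [-3, -15, 28, 97]
8 | DUP | [-3, -15, 28, 97, 97]

[-3, -15, 28, 97, 97]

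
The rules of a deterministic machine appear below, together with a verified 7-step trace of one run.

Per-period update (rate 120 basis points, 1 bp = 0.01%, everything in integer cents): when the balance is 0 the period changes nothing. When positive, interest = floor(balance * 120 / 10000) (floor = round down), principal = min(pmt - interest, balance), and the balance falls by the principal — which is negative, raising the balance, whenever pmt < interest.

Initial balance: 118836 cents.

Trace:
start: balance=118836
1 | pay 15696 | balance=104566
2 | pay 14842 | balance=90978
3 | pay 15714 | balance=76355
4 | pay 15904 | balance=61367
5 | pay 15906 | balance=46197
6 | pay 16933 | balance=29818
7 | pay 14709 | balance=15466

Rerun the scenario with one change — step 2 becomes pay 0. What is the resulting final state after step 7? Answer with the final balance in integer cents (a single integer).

31219

(re-executing from step 2 with the substitution; state before step 2: balance=104566)
2 | pay 0 | balance=105820
3 | pay 15714 | balance=91375
4 | pay 15904 | balance=76567
5 | pay 15906 | balance=61579
6 | pay 16933 | balance=45384
7 | pay 14709 | balance=31219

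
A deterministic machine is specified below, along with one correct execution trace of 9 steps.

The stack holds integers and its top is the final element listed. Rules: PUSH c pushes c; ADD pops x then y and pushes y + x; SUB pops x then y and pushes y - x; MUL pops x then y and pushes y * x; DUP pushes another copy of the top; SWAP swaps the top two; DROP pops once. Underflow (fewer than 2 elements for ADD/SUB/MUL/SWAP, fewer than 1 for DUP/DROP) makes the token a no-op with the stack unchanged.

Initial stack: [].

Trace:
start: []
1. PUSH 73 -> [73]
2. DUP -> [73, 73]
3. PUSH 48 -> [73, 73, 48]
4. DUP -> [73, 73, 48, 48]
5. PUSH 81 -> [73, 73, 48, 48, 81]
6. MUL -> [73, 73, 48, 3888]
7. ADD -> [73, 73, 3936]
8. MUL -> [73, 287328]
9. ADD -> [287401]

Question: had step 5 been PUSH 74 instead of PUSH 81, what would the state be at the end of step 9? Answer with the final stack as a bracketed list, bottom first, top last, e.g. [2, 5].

(re-executing from step 5 with the substitution; state before step 5: [73, 73, 48, 48])
5. PUSH 74 -> [73, 73, 48, 48, 74]
6. MUL -> [73, 73, 48, 3552]
7. ADD -> [73, 73, 3600]
8. MUL -> [73, 262800]
9. ADD -> [262873]

[262873]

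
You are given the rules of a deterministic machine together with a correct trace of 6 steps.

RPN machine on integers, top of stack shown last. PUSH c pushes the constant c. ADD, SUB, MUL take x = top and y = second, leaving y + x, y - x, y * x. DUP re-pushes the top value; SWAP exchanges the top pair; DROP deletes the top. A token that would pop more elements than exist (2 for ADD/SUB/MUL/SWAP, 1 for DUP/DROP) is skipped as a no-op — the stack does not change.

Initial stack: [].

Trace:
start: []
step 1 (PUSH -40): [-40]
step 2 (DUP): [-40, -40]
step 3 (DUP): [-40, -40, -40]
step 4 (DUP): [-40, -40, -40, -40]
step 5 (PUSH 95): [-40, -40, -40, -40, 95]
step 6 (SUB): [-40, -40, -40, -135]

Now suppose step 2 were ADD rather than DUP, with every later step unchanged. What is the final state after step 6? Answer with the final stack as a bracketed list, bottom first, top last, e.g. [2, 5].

[-40, -40, -135]

(re-executing from step 2 with the substitution; state before step 2: [-40])
step 2 (ADD): [-40]
step 3 (DUP): [-40, -40]
step 4 (DUP): [-40, -40, -40]
step 5 (PUSH 95): [-40, -40, -40, 95]
step 6 (SUB): [-40, -40, -135]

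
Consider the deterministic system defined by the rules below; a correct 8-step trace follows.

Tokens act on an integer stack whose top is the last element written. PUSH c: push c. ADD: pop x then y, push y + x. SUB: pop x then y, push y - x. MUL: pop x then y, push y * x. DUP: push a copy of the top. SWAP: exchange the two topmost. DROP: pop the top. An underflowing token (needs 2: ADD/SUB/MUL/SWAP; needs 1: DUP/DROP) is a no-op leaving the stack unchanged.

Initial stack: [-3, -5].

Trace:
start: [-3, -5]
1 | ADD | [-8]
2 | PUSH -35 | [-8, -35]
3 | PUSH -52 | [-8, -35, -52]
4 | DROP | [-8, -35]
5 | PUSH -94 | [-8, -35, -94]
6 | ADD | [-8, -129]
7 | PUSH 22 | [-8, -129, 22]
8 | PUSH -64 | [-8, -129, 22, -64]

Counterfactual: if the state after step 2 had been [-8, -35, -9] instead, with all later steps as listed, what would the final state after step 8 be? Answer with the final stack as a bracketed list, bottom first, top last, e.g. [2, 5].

[-8, -35, -103, 22, -64]

state after step 2 := [-8, -35, -9]
3 | PUSH -52 | [-8, -35, -9, -52]
4 | DROP | [-8, -35, -9]
5 | PUSH -94 | [-8, -35, -9, -94]
6 | ADD | [-8, -35, -103]
7 | PUSH 22 | [-8, -35, -103, 22]
8 | PUSH -64 | [-8, -35, -103, 22, -64]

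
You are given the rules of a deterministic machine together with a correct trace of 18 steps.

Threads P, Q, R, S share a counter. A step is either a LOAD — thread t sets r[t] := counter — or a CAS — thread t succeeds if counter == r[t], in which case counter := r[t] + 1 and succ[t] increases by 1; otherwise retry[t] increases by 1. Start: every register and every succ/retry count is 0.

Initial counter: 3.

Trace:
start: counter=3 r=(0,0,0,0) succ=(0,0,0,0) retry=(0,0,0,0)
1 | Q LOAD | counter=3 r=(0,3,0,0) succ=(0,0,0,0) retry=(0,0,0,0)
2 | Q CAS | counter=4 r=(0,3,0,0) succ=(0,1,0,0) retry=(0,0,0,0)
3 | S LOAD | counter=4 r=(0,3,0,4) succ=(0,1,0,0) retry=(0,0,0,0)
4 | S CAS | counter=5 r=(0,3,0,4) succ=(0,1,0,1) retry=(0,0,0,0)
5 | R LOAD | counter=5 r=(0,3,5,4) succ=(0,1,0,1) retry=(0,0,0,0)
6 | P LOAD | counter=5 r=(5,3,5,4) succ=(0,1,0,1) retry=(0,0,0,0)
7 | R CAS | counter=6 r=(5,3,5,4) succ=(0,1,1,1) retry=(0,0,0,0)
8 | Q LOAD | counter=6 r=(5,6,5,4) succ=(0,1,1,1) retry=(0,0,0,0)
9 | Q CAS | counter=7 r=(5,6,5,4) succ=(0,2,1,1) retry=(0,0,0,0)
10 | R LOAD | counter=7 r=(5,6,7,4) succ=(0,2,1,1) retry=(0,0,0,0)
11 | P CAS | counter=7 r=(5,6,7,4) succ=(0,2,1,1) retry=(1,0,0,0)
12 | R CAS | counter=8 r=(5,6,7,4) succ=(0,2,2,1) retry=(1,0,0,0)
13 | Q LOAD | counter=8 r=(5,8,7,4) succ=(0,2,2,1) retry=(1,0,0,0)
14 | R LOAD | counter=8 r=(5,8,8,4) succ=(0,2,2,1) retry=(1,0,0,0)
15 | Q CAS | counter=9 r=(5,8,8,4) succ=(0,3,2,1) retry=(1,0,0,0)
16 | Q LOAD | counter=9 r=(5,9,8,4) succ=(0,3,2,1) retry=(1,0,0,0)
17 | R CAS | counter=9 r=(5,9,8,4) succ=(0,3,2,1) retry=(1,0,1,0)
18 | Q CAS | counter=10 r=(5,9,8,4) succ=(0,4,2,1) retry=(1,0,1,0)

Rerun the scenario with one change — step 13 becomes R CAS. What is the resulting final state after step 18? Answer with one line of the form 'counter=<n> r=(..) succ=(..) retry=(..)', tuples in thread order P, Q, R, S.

counter=9 r=(5,8,8,4) succ=(0,2,3,1) retry=(1,2,1,0)

(re-executing from step 13 with the substitution; state before step 13: counter=8 r=(5,6,7,4) succ=(0,2,2,1) retry=(1,0,0,0))
13 | R CAS | counter=8 r=(5,6,7,4) succ=(0,2,2,1) retry=(1,0,1,0)
14 | R LOAD | counter=8 r=(5,6,8,4) succ=(0,2,2,1) retry=(1,0,1,0)
15 | Q CAS | counter=8 r=(5,6,8,4) succ=(0,2,2,1) retry=(1,1,1,0)
16 | Q LOAD | counter=8 r=(5,8,8,4) succ=(0,2,2,1) retry=(1,1,1,0)
17 | R CAS | counter=9 r=(5,8,8,4) succ=(0,2,3,1) retry=(1,1,1,0)
18 | Q CAS | counter=9 r=(5,8,8,4) succ=(0,2,3,1) retry=(1,2,1,0)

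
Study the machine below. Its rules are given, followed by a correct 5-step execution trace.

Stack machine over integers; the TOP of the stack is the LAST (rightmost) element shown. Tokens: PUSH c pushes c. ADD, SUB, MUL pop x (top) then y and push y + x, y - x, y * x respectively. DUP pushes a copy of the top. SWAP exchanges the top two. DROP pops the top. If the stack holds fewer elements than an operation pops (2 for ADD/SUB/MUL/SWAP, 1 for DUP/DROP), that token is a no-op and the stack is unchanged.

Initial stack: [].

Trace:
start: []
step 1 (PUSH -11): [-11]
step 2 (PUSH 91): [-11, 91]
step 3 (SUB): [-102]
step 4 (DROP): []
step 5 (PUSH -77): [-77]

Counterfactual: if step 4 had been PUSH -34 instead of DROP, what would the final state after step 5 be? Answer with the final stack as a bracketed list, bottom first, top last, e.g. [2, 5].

(re-executing from step 4 with the substitution; state before step 4: [-102])
step 4 (PUSH -34): [-102, -34]
step 5 (PUSH -77): [-102, -34, -77]

[-102, -34, -77]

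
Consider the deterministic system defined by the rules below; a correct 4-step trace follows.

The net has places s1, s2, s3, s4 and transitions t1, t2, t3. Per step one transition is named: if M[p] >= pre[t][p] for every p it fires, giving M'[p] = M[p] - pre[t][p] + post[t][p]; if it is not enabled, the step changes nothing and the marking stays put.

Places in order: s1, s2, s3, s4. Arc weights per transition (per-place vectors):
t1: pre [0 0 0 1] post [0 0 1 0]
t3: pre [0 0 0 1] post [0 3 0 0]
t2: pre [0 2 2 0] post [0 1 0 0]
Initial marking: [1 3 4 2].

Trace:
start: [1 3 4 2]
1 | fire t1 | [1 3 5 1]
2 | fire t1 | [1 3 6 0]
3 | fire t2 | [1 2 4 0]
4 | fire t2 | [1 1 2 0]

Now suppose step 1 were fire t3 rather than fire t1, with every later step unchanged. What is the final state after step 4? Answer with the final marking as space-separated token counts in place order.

(re-executing from step 1 with the substitution; state before step 1: [1 3 4 2])
1 | fire t3 | [1 6 4 1]
2 | fire t1 | [1 6 5 0]
3 | fire t2 | [1 5 3 0]
4 | fire t2 | [1 4 1 0]

1 4 1 0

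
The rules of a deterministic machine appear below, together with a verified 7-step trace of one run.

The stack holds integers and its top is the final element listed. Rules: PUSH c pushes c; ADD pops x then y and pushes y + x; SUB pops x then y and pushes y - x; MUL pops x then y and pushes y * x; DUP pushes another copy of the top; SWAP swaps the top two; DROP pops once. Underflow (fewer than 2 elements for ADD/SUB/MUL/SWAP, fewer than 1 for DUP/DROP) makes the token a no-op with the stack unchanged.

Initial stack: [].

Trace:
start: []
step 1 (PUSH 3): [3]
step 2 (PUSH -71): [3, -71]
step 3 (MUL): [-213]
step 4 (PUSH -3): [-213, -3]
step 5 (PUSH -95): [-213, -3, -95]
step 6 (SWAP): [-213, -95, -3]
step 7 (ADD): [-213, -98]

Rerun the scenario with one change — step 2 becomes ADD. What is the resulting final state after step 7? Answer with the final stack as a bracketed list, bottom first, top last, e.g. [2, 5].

(re-executing from step 2 with the substitution; state before step 2: [3])
step 2 (ADD): [3]
step 3 (MUL): [3]
step 4 (PUSH -3): [3, -3]
step 5 (PUSH -95): [3, -3, -95]
step 6 (SWAP): [3, -95, -3]
step 7 (ADD): [3, -98]

[3, -98]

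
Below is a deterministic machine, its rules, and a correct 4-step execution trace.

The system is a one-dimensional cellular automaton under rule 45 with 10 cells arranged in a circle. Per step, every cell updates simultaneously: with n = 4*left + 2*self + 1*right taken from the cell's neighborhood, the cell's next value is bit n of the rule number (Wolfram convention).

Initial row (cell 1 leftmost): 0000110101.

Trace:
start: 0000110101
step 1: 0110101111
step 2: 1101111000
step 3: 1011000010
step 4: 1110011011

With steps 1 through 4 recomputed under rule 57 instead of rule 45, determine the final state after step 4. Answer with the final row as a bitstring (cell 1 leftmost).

(re-executing steps 1..4 under rule 57; state before step 1: 0000110101)
step 1: 1110101010
step 2: 1001010101
step 3: 0100101011
step 4: 1010010110

1010010110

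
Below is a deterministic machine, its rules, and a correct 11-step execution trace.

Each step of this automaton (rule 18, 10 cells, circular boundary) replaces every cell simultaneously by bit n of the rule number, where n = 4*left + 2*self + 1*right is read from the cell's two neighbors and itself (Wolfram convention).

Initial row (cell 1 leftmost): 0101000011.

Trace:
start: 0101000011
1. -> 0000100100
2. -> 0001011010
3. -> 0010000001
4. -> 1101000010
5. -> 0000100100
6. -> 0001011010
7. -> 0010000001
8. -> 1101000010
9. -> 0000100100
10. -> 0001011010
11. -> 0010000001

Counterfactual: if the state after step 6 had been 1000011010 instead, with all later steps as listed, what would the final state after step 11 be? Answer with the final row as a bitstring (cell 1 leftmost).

state after step 6 := 1000011010
7. -> 0100100000
8. -> 1011010000
9. -> 0000001001
10. -> 1000010110
11. -> 0100100000

0100100000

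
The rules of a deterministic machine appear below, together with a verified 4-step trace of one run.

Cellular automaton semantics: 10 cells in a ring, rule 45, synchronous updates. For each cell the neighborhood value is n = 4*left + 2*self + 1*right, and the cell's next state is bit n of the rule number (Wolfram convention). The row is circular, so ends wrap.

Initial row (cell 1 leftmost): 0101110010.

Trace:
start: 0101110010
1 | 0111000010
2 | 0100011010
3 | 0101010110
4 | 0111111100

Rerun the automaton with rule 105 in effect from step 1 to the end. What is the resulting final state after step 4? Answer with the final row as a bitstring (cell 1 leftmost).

1011000000

(re-executing steps 1..4 under rule 105; state before step 1: 0101110010)
1 | 0011010000
2 | 1011100111
3 | 1110100100
4 | 1011000000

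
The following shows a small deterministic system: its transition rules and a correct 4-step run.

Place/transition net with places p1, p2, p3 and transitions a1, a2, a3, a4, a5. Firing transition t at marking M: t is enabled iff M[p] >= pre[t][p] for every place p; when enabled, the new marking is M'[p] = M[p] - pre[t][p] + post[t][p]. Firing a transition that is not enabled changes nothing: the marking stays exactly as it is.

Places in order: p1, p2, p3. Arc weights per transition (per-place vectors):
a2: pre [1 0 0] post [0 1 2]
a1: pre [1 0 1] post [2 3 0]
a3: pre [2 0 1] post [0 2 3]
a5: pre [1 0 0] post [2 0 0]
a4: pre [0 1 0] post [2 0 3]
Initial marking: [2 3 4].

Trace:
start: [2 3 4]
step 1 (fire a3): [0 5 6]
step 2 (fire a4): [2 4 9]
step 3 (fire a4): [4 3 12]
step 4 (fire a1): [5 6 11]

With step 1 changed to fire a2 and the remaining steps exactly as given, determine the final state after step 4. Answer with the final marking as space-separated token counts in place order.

(re-executing from step 1 with the substitution; state before step 1: [2 3 4])
step 1 (fire a2): [1 4 6]
step 2 (fire a4): [3 3 9]
step 3 (fire a4): [5 2 12]
step 4 (fire a1): [6 5 11]

6 5 11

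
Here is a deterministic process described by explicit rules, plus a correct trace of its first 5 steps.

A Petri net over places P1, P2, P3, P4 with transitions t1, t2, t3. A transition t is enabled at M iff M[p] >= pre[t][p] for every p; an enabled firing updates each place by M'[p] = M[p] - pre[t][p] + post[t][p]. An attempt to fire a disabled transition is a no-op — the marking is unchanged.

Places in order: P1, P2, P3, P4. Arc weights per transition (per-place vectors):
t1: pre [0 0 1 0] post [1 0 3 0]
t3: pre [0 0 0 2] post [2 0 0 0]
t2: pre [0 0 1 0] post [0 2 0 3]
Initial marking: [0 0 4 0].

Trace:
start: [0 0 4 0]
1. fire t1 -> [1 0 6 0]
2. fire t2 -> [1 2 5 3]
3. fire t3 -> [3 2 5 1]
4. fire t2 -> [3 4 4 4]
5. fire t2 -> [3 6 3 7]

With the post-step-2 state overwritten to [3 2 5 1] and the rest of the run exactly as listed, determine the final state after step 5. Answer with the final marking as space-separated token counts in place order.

state after step 2 := [3 2 5 1]
3. fire t3 -> [3 2 5 1]
4. fire t2 -> [3 4 4 4]
5. fire t2 -> [3 6 3 7]

3 6 3 7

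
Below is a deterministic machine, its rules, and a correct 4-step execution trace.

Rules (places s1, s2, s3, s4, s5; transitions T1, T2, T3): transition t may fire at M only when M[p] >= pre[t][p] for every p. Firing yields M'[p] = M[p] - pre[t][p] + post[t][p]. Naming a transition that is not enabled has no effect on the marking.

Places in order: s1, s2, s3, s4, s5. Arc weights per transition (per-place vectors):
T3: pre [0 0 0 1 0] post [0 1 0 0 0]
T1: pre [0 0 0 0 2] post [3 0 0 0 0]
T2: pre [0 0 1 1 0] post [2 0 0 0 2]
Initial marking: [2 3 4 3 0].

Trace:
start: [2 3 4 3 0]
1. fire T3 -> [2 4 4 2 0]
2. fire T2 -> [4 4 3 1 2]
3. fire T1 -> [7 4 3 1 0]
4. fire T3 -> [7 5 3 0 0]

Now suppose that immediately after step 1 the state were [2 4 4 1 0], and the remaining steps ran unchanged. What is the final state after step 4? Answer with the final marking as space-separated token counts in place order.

7 4 3 0 0

state after step 1 := [2 4 4 1 0]
2. fire T2 -> [4 4 3 0 2]
3. fire T1 -> [7 4 3 0 0]
4. fire T3 -> [7 4 3 0 0]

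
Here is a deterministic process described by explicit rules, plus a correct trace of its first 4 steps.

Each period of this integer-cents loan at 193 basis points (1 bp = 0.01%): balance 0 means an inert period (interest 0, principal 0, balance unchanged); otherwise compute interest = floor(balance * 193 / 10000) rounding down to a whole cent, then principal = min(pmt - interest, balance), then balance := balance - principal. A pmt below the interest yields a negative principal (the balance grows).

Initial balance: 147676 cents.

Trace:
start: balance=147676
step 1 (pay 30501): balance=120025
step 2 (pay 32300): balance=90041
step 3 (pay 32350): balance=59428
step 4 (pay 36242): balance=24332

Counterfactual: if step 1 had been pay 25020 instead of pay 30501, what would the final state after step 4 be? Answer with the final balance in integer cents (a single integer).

(re-executing from step 1 with the substitution; state before step 1: balance=147676)
step 1 (pay 25020): balance=125506
step 2 (pay 32300): balance=95628
step 3 (pay 32350): balance=65123
step 4 (pay 36242): balance=30137

30137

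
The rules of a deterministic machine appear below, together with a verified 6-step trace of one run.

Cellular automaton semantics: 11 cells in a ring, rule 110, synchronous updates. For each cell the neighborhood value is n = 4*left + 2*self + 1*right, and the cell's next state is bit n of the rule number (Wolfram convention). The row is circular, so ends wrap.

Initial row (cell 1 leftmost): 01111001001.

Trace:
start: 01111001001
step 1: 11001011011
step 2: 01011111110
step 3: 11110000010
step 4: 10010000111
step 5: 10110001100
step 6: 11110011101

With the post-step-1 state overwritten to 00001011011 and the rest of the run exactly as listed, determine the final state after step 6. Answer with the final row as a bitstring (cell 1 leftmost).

state after step 1 := 00001011011
step 2: 00011111111
step 3: 00110000001
step 4: 01110000011
step 5: 11010000111
step 6: 01110001100

01110001100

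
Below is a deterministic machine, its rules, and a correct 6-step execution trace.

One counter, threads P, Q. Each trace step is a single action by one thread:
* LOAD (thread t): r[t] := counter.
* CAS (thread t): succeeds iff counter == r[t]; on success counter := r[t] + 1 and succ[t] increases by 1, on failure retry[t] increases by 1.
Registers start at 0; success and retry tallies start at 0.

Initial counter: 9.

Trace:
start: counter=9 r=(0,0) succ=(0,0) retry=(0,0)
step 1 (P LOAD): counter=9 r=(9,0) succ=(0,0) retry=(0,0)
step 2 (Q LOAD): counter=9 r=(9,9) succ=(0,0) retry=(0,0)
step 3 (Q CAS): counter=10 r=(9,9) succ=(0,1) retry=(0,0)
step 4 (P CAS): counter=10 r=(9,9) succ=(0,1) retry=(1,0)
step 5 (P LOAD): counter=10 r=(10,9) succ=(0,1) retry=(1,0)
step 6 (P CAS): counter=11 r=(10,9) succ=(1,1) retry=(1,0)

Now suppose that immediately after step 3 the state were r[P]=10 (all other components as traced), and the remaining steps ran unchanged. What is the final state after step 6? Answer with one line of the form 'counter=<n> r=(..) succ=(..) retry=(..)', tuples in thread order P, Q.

counter=12 r=(11,9) succ=(2,1) retry=(0,0)

state after step 3 := counter=10 r=(10,9) succ=(0,1) retry=(0,0)
step 4 (P CAS): counter=11 r=(10,9) succ=(1,1) retry=(0,0)
step 5 (P LOAD): counter=11 r=(11,9) succ=(1,1) retry=(0,0)
step 6 (P CAS): counter=12 r=(11,9) succ=(2,1) retry=(0,0)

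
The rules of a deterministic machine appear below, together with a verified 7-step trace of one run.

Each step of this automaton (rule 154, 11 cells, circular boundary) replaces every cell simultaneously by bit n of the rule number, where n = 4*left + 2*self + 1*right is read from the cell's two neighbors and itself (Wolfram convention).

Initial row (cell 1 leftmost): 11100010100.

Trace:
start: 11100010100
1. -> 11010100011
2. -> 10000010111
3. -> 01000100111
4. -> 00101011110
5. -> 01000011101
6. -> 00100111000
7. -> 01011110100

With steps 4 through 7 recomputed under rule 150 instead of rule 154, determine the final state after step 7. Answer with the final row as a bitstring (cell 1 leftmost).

01111110001

(re-executing steps 4..7 under rule 150; state before step 4: 01000100111)
4. -> 01101111010
5. -> 10000110011
6. -> 01001001101
7. -> 01111110001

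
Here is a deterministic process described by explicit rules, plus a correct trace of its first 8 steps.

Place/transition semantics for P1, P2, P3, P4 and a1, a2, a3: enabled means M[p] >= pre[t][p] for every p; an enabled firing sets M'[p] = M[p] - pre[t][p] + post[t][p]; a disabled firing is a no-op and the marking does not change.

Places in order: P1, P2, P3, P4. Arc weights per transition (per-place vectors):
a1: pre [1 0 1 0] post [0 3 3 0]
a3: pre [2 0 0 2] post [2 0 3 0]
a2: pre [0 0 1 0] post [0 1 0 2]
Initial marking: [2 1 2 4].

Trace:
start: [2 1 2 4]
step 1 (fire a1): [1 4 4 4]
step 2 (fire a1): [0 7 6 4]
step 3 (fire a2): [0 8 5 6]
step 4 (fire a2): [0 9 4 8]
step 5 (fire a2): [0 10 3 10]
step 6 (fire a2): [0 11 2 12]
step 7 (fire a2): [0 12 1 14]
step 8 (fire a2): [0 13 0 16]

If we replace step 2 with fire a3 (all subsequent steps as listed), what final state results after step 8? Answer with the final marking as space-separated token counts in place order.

1 8 0 12

(re-executing from step 2 with the substitution; state before step 2: [1 4 4 4])
step 2 (fire a3): [1 4 4 4]
step 3 (fire a2): [1 5 3 6]
step 4 (fire a2): [1 6 2 8]
step 5 (fire a2): [1 7 1 10]
step 6 (fire a2): [1 8 0 12]
step 7 (fire a2): [1 8 0 12]
step 8 (fire a2): [1 8 0 12]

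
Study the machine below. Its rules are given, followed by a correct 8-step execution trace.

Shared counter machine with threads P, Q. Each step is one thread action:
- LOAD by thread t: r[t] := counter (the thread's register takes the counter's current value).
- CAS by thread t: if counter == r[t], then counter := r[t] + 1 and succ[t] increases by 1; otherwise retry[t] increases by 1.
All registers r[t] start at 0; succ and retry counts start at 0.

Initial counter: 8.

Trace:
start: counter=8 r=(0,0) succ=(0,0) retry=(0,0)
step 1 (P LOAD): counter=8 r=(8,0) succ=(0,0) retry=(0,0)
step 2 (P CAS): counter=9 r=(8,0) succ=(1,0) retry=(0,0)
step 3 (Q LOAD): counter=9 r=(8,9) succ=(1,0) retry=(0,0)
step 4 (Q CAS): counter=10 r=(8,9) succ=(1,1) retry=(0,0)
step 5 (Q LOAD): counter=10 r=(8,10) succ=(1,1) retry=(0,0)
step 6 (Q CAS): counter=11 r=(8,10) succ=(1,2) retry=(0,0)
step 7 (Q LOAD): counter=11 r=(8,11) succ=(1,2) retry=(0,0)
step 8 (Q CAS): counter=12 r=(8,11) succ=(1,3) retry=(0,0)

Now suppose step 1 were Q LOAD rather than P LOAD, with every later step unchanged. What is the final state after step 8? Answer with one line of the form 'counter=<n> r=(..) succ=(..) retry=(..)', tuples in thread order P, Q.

(re-executing from step 1 with the substitution; state before step 1: counter=8 r=(0,0) succ=(0,0) retry=(0,0))
step 1 (Q LOAD): counter=8 r=(0,8) succ=(0,0) retry=(0,0)
step 2 (P CAS): counter=8 r=(0,8) succ=(0,0) retry=(1,0)
step 3 (Q LOAD): counter=8 r=(0,8) succ=(0,0) retry=(1,0)
step 4 (Q CAS): counter=9 r=(0,8) succ=(0,1) retry=(1,0)
step 5 (Q LOAD): counter=9 r=(0,9) succ=(0,1) retry=(1,0)
step 6 (Q CAS): counter=10 r=(0,9) succ=(0,2) retry=(1,0)
step 7 (Q LOAD): counter=10 r=(0,10) succ=(0,2) retry=(1,0)
step 8 (Q CAS): counter=11 r=(0,10) succ=(0,3) retry=(1,0)

counter=11 r=(0,10) succ=(0,3) retry=(1,0)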